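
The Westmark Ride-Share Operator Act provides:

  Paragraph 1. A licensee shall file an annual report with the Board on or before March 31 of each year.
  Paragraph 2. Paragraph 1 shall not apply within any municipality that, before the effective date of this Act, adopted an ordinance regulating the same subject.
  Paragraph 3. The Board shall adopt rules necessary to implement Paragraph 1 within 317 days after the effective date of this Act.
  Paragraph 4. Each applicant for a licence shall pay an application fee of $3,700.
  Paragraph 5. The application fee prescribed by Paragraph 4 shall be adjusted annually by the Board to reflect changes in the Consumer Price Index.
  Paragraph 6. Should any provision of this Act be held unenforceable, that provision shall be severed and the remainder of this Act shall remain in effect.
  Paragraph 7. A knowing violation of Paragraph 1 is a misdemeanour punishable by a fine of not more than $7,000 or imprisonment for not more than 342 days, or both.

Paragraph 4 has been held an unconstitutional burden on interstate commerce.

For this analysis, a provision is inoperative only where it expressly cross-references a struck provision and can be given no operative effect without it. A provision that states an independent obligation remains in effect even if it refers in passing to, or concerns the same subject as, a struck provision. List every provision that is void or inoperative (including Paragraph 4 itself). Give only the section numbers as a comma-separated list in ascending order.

Paragraph 4 is struck. Paragraph 5 does nothing except set the indexation of the application fee by reference to Paragraph 4; with Paragraph 4 gone it has no independent effect and is inoperative. Under the severability clause in Paragraph 6, the remaining provisions continue in force. The provisions still in force are Paragraph 1, Paragraph 2, Paragraph 3, Paragraph 6, and Paragraph 7.

4, 5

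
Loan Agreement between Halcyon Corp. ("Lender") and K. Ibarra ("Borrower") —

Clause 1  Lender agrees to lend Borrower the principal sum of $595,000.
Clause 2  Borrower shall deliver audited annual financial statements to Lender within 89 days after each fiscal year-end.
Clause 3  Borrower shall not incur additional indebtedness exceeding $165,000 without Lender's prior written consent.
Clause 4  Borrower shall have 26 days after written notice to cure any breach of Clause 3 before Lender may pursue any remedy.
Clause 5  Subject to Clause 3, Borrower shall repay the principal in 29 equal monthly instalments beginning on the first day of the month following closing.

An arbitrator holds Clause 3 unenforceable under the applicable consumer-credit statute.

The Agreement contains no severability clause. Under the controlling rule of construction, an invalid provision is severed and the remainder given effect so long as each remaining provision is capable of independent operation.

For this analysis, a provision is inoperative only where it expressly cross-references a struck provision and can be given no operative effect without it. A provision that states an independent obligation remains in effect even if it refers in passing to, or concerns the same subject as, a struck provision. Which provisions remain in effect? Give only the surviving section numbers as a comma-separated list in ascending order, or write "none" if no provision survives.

1, 2, 5

Clause 3 is struck. The only function of Clause 4 is the cure period for breach of Clause 3, so it cannot stand once Clause 3 is removed. Although Clause 5 refers to Clause 3, its operative terms do not depend on Clause 3, so it remains in effect. With no severability clause, the stated default rule severs what cannot stand and enforces each remaining provision that can operate on its own. That leaves Clause 1, Clause 2, and Clause 5 in effect.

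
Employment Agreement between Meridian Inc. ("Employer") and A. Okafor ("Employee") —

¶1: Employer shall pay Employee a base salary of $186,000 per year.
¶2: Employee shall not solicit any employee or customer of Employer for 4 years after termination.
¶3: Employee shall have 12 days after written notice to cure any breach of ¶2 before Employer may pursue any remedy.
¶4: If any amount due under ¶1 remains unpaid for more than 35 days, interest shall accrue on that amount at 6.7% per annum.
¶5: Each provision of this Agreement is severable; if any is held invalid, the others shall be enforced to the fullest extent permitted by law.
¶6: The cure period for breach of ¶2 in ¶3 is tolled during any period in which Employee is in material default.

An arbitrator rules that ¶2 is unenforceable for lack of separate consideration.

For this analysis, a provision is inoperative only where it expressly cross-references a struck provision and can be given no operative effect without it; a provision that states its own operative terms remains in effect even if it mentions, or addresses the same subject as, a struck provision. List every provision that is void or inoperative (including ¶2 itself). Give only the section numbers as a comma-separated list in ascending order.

2, 3, 6

¶2 is struck. ¶3 merely fixes the cure period for breach of ¶2; with ¶2 gone it has nothing to operate on and falls away. ¶6 has no operative effect of its own apart from ¶3 and is therefore inoperative. ¶5 is a severability clause and preserves every provision that can still be given independent effect. That leaves ¶1, ¶4, and ¶5 in effect.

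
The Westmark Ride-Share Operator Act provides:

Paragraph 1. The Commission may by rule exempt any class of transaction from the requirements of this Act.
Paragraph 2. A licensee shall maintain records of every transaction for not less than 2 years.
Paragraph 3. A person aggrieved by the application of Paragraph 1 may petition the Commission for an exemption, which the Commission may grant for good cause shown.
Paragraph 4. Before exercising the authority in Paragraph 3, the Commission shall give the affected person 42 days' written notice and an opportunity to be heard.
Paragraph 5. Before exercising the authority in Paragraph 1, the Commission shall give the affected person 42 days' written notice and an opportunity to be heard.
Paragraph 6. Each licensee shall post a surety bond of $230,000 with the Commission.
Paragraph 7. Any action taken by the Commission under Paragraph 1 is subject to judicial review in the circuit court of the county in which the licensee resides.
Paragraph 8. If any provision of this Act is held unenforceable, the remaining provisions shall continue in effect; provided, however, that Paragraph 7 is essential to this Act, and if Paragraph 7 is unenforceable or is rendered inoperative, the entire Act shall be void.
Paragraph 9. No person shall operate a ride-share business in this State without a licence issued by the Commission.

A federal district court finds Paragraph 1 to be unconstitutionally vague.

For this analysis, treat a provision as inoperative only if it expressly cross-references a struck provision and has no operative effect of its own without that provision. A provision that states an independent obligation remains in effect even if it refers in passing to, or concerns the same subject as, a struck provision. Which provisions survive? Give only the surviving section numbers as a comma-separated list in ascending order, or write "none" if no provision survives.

none

Paragraph 1 is struck. Paragraph 3 has no operative effect of its own apart from Paragraph 1 and is therefore inoperative. Paragraph 5 merely fixes the notice-and-hearing requirement for Paragraph 1; with Paragraph 1 gone it has nothing to operate on and falls away. Paragraph 7 operates only by reference to Paragraph 1, so it falls with Paragraph 1. Paragraph 4 has no operative effect of its own apart from Paragraph 3 and is therefore inoperative. Paragraph 8 makes Paragraph 7 an essential term, and Paragraph 7 has been rendered inoperative by the cascade; under Paragraph 8, the entire Act is therefore void. No provision of the Act survives.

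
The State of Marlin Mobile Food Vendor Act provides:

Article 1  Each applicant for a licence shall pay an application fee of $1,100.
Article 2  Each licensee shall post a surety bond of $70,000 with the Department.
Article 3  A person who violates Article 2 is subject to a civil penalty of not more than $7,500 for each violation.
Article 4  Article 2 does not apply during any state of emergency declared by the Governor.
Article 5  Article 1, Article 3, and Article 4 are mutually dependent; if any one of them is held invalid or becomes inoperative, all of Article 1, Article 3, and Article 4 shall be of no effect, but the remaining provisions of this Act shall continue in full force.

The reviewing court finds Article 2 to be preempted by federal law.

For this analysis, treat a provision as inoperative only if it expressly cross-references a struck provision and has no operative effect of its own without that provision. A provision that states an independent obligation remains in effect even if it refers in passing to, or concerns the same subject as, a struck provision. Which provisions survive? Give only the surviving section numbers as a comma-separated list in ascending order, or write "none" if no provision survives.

Article 2 is struck. Article 3 has no operative effect of its own apart from Article 2 and is therefore inoperative. The only function of Article 4 is the emergency suspension of Article 2, so it cannot stand once Article 2 is removed. Article 5 declares Article 1, Article 3, and Article 4 mutually dependent; since one of them has fallen, all of them are of no effect. That brings down Article 1 as well. The remainder continues in force under Article 5. Only Article 5 remains in effect.

5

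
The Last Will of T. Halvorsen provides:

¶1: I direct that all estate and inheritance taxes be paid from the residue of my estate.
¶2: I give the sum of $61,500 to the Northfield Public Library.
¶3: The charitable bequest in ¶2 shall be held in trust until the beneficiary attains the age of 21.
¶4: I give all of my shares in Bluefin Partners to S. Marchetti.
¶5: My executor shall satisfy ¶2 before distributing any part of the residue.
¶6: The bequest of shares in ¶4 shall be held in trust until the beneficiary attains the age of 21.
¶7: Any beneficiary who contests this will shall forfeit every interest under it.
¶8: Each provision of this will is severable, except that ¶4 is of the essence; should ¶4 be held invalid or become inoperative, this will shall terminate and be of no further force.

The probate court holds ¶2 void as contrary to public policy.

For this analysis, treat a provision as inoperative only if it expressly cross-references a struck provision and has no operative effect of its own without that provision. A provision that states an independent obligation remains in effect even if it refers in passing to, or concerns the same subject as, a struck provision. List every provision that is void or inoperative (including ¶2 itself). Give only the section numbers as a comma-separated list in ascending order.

¶2 is struck. The only function of ¶3 is the trust for ¶2, so it cannot stand once ¶2 is removed. The only function of ¶5 is the priority direction for ¶2, so it cannot stand once ¶2 is removed. ¶8 makes ¶4 an essential term, but ¶4 is unaffected, so the severability proviso in ¶8 preserves the remaining provisions. That leaves ¶1, ¶4, ¶6, ¶7, and ¶8 in effect.

2, 3, 5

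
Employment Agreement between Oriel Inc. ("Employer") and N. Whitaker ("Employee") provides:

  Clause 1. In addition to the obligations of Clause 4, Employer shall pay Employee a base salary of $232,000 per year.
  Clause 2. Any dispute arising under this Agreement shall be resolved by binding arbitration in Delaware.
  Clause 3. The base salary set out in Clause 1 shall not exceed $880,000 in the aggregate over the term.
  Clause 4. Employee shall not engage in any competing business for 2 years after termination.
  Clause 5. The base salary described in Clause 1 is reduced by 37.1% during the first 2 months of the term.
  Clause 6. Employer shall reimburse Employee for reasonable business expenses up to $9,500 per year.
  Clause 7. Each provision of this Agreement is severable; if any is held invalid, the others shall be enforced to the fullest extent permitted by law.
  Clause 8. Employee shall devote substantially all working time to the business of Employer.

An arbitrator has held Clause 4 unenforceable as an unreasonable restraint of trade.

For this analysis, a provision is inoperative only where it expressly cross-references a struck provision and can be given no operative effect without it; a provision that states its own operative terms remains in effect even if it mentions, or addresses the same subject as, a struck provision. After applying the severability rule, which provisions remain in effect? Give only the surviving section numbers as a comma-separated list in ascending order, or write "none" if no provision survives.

1, 2, 3, 5, 6, 7, 8

Clause 4 is struck. Although Clause 1 refers to Clause 4, its operative terms do not depend on Clause 4, so it remains in effect. No other provision's operative terms depend on Clause 4. Clause 7 is a severability clause and preserves every provision that can still be given independent effect. That leaves Clause 1, Clause 2, Clause 3, Clause 5, Clause 6, Clause 7, and Clause 8 in effect.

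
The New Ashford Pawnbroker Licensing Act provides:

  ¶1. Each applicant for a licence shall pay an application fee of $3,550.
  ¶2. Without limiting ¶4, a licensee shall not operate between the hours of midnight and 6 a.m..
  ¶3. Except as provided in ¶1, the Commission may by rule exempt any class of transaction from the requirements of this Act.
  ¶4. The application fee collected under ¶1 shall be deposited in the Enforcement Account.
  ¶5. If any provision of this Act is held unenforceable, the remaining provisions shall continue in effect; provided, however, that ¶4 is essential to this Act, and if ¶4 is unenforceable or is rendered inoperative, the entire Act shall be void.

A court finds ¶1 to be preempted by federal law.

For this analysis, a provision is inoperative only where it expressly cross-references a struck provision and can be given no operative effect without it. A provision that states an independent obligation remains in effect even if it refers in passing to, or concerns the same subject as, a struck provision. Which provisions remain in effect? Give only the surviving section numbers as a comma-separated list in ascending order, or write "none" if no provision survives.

¶1 is struck. ¶4 operates only by reference to ¶1, so it falls with ¶1. ¶5 makes ¶4 an essential term, and ¶4 has been rendered inoperative by the cascade; under ¶5, the entire Act is therefore void. No provision of the Act survives.

none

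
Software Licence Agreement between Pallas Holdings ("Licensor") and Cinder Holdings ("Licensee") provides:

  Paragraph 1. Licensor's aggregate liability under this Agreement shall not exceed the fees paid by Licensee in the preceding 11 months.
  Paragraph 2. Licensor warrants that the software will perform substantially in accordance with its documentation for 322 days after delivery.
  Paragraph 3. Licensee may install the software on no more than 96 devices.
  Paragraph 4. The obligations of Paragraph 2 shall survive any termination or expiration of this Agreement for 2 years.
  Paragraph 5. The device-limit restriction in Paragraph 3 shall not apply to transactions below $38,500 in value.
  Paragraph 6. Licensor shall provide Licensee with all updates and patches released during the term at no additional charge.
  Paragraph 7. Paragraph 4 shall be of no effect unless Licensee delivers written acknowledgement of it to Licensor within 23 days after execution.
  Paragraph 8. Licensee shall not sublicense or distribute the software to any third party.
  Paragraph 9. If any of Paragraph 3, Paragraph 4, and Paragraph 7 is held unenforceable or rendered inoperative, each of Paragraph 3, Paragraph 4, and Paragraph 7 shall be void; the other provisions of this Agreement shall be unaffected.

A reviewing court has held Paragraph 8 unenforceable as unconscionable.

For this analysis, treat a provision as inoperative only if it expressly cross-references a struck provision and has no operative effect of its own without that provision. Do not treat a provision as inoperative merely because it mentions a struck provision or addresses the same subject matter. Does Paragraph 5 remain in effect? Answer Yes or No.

Yes

Paragraph 8 is struck. Nothing else in the Agreement is defined by reference to Paragraph 8. Paragraph 9 ties Paragraph 3, Paragraph 4, and Paragraph 7 together, but none of those is affected here; the remaining provisions continue in force under Paragraph 9. The provisions still in force are Paragraph 1, Paragraph 2, Paragraph 3, Paragraph 4, Paragraph 5, Paragraph 6, Paragraph 7, and Paragraph 9. Paragraph 5 is among the surviving provisions, so the answer is yes.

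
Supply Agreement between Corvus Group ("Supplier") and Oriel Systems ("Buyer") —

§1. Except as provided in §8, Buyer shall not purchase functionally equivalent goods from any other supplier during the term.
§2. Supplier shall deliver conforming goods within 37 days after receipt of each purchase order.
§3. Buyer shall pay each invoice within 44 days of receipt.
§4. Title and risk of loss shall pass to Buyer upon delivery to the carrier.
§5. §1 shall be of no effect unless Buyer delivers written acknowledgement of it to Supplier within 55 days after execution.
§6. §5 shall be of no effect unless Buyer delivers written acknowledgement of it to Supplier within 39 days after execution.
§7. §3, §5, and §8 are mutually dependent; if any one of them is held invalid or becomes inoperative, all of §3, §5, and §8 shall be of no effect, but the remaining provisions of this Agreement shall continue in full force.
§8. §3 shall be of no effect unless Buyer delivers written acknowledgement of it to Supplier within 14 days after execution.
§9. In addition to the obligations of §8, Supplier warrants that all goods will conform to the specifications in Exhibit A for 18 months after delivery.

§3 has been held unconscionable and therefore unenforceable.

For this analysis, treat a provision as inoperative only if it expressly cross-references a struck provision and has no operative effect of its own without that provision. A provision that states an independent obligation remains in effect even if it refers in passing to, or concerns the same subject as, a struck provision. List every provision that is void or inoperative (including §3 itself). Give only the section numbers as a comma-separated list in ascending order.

3, 5, 6, 8

§3 is struck. §8 has no operative effect of its own apart from §3 and is therefore inoperative. §1 mentions §8 but its own obligation stands independently of §8, so §1 is not affected. §9 mentions §8 but its own obligation stands independently of §8, so §9 is not affected. §7 declares §3, §5, and §8 mutually dependent; since one of them has fallen, all of them are of no effect. That brings down §5 as well. §6 in turn depends solely on a provision now struck and likewise falls. The remainder continues in force under §7. §1, §2, §4, §7, and §9 remain in effect.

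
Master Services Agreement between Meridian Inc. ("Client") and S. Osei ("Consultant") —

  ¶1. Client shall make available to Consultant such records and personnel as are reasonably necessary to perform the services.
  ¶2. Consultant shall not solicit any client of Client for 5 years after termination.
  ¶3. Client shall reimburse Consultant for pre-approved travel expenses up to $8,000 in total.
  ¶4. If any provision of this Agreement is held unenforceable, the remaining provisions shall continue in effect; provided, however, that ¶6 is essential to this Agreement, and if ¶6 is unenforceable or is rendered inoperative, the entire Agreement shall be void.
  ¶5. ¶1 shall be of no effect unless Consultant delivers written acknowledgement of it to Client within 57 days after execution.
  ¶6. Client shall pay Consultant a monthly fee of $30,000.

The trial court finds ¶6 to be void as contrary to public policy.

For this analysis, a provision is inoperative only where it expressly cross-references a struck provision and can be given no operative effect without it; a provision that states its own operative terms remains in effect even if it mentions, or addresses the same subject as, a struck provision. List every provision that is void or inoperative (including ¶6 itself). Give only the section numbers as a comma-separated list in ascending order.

¶6 is struck. Nothing else in the Agreement is defined by reference to ¶6. ¶4 makes ¶6 an essential term, and ¶6 is the provision held invalid; under ¶4, the entire Agreement is therefore void. No provision of the Agreement survives.

1, 2, 3, 4, 5, 6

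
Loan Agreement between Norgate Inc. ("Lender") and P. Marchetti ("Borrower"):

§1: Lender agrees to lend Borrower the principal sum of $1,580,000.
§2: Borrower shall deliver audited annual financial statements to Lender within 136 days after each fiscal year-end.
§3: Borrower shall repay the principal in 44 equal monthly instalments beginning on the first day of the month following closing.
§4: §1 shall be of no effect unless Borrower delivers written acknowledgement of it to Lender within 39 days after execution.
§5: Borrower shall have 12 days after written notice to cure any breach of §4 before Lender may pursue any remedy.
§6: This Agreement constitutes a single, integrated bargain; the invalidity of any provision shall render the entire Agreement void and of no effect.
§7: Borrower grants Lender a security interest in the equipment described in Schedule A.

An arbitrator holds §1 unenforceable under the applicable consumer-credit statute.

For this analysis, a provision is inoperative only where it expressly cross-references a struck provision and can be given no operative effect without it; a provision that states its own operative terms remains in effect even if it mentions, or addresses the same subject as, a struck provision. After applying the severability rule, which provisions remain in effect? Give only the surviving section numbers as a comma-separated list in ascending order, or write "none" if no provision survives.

§1 is struck. §4 has no operative effect of its own apart from §1 and is therefore inoperative. §5 merely fixes the cure period for breach of §4; with §4 gone it has nothing to operate on and falls away. §6 provides that the Agreement is not severable, so the invalidity of any one provision voids the entire Agreement. No provision of the Agreement survives.

none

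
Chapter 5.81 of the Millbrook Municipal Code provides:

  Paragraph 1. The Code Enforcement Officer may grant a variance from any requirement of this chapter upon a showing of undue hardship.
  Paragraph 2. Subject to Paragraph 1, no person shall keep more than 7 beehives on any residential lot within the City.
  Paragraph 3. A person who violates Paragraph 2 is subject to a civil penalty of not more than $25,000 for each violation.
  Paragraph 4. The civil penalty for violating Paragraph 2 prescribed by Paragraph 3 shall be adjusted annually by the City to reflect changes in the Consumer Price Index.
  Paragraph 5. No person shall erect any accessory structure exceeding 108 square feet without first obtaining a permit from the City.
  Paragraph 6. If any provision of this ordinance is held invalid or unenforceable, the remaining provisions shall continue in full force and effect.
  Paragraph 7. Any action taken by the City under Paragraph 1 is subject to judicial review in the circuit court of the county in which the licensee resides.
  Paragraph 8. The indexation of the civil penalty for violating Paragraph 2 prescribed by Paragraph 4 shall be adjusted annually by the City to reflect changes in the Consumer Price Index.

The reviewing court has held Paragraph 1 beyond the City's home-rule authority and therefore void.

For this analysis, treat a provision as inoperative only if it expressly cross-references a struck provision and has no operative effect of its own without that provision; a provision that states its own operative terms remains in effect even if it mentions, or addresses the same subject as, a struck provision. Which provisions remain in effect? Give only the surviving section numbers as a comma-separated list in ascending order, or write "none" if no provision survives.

2, 3, 4, 5, 6, 8

Paragraph 1 is struck. Paragraph 7 merely fixes the judicial-review right for Paragraph 1; with Paragraph 1 gone it has nothing to operate on and falls away. Although Paragraph 2 refers to Paragraph 1, its operative terms do not depend on Paragraph 1, so it remains in effect. Paragraph 6 is a severability clause and preserves every provision that can still be given independent effect. Paragraph 2, Paragraph 3, Paragraph 4, Paragraph 5, Paragraph 6, and Paragraph 8 remain in effect.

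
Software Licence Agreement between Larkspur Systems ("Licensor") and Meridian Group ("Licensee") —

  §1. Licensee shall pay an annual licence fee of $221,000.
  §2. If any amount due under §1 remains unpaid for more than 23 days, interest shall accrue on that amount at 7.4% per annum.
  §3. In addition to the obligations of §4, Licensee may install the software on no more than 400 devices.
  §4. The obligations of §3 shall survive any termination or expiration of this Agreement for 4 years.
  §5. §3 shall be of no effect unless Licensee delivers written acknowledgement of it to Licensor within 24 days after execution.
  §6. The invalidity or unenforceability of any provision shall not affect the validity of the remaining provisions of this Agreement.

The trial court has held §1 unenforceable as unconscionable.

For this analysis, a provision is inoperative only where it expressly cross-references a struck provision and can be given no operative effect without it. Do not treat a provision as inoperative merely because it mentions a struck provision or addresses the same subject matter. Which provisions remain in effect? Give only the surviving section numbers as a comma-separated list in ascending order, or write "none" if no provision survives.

§1 is struck. §2 does nothing except set the default interest on the licence fee by reference to §1; with §1 gone it has no independent effect and is inoperative. Under the severability clause in §6, the remaining provisions continue in force. §3, §4, §5, and §6 remain in effect.

3, 4, 5, 6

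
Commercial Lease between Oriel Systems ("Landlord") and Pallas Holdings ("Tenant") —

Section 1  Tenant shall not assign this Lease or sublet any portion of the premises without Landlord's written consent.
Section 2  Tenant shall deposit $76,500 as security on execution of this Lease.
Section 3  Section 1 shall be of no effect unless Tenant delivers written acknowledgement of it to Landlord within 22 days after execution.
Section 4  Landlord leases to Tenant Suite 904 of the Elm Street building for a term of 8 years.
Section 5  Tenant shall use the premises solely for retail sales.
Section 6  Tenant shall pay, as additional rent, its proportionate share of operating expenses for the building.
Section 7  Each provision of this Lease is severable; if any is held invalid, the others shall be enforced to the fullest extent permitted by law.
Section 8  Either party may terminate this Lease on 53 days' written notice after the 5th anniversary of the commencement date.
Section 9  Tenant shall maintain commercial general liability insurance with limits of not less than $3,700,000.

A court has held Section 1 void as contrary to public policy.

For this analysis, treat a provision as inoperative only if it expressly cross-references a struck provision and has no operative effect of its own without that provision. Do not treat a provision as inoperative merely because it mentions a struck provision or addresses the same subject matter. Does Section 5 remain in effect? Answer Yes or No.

Section 1 is struck. The only function of Section 3 is the acknowledgement condition for Section 1, so it cannot stand once Section 1 is removed. Under the severability clause in Section 7, the remaining provisions continue in force. That leaves Section 2, Section 4, Section 5, Section 6, Section 7, Section 8, and Section 9 in effect. Section 5 is among the surviving provisions, so the answer is yes.

Yes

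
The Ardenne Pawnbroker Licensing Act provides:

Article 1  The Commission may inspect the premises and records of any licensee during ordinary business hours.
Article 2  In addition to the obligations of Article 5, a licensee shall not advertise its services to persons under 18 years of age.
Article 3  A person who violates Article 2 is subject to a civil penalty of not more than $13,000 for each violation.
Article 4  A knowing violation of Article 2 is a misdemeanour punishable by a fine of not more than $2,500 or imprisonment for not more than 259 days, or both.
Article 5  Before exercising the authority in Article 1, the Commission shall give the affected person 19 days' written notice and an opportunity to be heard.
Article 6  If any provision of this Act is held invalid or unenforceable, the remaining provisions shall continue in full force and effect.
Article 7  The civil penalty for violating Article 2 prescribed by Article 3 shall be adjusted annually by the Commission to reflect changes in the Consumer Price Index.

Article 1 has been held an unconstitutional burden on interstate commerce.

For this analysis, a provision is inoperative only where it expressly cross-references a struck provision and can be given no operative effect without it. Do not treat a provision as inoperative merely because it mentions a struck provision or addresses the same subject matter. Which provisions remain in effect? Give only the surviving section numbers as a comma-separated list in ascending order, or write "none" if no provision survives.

Article 1 is struck. Article 5 merely fixes the notice-and-hearing requirement for Article 1; with Article 1 gone it has nothing to operate on and falls away. Article 2 mentions Article 5 but its own obligation stands independently of Article 5, so Article 2 is not affected. Under the severability clause in Article 6, the remaining provisions continue in force. The provisions still in force are Article 2, Article 3, Article 4, Article 6, and Article 7.

2, 3, 4, 6, 7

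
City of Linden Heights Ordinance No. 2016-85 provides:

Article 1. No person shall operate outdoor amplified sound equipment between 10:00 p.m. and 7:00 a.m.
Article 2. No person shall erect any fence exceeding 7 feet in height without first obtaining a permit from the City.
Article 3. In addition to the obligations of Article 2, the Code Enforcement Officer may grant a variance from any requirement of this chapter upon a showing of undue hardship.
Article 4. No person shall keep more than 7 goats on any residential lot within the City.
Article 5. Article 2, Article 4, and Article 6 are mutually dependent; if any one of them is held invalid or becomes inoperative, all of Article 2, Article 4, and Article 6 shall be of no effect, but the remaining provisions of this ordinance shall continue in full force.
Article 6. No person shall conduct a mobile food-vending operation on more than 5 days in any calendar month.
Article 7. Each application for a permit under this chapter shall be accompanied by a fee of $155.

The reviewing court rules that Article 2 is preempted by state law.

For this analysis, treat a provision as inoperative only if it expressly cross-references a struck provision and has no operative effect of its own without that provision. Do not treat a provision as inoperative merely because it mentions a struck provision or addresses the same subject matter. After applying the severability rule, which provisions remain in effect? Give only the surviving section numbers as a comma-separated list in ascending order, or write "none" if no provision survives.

1, 3, 5, 7

Article 2 is struck. Article 3 mentions Article 2 but its own obligation stands independently of Article 2, so Article 3 is not affected. Nothing else in the ordinance is defined by reference to Article 2. Article 5 declares Article 2, Article 4, and Article 6 mutually dependent; since one of them has fallen, all of them are of no effect. That brings down Article 4 and Article 6 as well. The remainder continues in force under Article 5. The provisions still in force are Article 1, Article 3, Article 5, and Article 7.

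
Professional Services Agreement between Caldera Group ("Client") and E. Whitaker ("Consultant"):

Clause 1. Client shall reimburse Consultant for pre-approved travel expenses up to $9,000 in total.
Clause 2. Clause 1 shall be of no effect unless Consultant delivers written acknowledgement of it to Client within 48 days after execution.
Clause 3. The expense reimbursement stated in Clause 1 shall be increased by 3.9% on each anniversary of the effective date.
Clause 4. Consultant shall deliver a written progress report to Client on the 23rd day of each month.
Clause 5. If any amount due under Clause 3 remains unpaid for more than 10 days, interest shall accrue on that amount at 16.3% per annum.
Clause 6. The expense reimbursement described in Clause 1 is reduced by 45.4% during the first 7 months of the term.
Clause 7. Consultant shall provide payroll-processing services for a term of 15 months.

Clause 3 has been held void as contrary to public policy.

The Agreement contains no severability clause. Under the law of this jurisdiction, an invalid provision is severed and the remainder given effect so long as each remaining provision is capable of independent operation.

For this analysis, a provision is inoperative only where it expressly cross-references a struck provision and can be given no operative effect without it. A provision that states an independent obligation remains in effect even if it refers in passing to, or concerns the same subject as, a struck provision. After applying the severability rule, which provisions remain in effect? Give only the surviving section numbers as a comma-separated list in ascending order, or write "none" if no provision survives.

1, 2, 4, 6, 7

Clause 3 is struck. Clause 5 operates only by reference to Clause 3, so it falls with Clause 3. Under the stated default rule, only provisions that cannot operate independently fall away; the rest are enforced. The provisions still in force are Clause 1, Clause 2, Clause 4, Clause 6, and Clause 7.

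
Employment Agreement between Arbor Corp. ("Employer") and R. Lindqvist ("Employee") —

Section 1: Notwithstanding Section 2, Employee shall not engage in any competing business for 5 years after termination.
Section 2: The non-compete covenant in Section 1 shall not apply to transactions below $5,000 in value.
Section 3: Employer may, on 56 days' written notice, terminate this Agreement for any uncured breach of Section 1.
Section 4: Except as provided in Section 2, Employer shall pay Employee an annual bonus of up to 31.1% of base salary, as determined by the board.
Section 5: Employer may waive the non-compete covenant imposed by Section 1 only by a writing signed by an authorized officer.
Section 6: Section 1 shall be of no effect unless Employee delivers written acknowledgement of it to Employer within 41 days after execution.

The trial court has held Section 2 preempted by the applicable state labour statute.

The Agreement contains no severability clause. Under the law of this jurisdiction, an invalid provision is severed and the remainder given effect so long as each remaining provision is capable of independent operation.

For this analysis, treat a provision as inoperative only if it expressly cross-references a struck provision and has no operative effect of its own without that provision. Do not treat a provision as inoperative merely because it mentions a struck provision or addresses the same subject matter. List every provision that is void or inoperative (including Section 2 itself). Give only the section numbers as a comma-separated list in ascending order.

2

Section 2 is struck. Section 4 mentions Section 2 but its own obligation stands independently of Section 2, so Section 4 is not affected. Although Section 1 refers to Section 2, its operative terms do not depend on Section 2, so it remains in effect. Nothing else in the Agreement is defined by reference to Section 2. Under the stated default rule, only provisions that cannot operate independently fall away; the rest are enforced. The provisions still in force are Section 1, Section 3, Section 4, Section 5, and Section 6.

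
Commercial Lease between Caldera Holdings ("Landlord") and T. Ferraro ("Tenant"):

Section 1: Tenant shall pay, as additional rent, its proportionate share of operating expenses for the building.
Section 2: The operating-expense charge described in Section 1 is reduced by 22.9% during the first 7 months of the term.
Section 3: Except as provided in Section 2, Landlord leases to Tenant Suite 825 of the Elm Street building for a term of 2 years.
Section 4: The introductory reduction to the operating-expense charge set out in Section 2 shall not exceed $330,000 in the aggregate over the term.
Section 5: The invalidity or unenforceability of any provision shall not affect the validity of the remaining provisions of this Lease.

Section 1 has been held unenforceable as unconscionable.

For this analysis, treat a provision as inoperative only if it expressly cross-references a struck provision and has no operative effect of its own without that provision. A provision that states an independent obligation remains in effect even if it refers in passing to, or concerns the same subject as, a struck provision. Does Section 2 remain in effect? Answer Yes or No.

No

Section 1 is struck. The whole of Section 2 is the introductory reduction to the operating-expense charge, defined by reference to Section 1, so Section 2 cannot stand once Section 1 is removed. Section 4 does nothing except set the aggregate cap on the introductory reduction to the operating-expense charge by reference to Section 2; with Section 2 gone it has no independent effect and is inoperative. Section 3 mentions Section 2 but its own obligation stands independently of Section 2, so Section 3 is not affected. Under the severability clause in Section 5, the remaining provisions continue in force. The provisions still in force are Section 3 and Section 5. Section 2 is among the inoperative provisions, so the answer is no.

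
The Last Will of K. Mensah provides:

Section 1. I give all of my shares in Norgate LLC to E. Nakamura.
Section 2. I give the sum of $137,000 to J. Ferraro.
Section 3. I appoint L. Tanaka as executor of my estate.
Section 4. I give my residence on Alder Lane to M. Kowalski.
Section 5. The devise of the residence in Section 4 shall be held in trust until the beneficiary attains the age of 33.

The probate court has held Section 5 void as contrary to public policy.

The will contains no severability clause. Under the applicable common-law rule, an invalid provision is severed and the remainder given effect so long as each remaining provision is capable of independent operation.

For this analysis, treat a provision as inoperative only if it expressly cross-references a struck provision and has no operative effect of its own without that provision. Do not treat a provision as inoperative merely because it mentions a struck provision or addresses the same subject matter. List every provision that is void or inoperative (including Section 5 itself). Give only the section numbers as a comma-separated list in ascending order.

Section 5 is struck. Nothing else in the will is defined by reference to Section 5. With no severability clause, the stated default rule severs what cannot stand and enforces each remaining provision that can operate on its own. That leaves Section 1, Section 2, Section 3, and Section 4 in effect.

5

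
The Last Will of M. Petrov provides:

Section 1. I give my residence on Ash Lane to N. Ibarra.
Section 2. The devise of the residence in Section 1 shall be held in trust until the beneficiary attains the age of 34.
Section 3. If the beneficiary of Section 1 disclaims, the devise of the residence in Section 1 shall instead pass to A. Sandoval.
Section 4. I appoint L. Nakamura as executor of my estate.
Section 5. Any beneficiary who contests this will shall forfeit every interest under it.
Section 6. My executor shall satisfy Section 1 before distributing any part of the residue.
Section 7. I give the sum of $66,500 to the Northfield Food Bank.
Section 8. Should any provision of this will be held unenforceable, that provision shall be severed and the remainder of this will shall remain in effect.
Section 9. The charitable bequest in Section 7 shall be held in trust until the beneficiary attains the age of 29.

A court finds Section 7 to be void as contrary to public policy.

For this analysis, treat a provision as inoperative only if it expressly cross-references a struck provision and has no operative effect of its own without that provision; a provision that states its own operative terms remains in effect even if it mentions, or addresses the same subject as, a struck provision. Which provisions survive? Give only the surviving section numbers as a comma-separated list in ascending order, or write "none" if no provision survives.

1, 2, 3, 4, 5, 6, 8

Section 7 is struck. The only function of Section 9 is the trust for Section 7, so it cannot stand once Section 7 is removed. Under the severability clause in Section 8, the remaining provisions continue in force. The provisions still in force are Section 1, Section 2, Section 3, Section 4, Section 5, Section 6, and Section 8.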